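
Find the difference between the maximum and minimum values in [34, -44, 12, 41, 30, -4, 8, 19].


Maximum value: 41
Minimum value: -44
Range = 41 - (-44) = 85
Final answer: 85


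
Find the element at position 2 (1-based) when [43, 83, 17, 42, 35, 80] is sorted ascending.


Sort ascending: [17, 35, 42, 43, 80, 83]
The 2nd element (1-indexed) is at index 1.
Value = 35
Final answer: 35


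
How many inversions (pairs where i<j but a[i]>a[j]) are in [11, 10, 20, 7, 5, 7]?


For each element, count the later elements that are smaller than it:
  11 (index 0): smaller elements after it = [10, 7, 5, 7] -> 4
  10 (index 1): smaller elements after it = [7, 5, 7] -> 3
  20 (index 2): smaller elements after it = [7, 5, 7] -> 3
  7 (index 3): smaller elements after it = [5] -> 1
  5 (index 4): smaller elements after it = [] -> 0
Total inversions = 4 + 3 + 3 + 1 + 0 = 11
Final answer: 11


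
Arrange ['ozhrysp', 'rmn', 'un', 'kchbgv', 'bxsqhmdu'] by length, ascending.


Compute lengths:
  'ozhrysp' has length 7
  'rmn' has length 3
  'un' has length 2
  'kchbgv' has length 6
  'bxsqhmdu' has length 8
Lengths in increasing order: 2 < 3 < 6 < 7 < 8
Listing the words in that order gives the answer.
Final answer: ['un', 'rmn', 'kchbgv', 'ozhrysp', 'bxsqhmdu']


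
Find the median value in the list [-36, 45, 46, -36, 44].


First, sort the list: [-36, -36, 44, 45, 46]
The list has 5 elements (odd count).
The middle index is 2 (0-based), and the element there is 44.
Final answer: 44


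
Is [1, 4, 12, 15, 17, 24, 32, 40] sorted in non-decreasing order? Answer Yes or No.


Check consecutive pairs:
  1 <= 4? True
  4 <= 12? True
  12 <= 15? True
  15 <= 17? True
  17 <= 24? True
  24 <= 32? True
  32 <= 40? True
Every consecutive pair is in order, so the list is non-decreasing.
Final answer: Yes


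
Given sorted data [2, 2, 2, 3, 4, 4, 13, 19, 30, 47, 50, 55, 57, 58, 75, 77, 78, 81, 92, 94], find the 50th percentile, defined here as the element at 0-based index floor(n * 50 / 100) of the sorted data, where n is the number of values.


The dataset has n = 20 elements.
Index = floor(20 * 50 / 100) = floor(1000 / 100) = floor(10) = 10
Counting from index 0 in the sorted data, the element at index 10 is 50.
Final answer: 50


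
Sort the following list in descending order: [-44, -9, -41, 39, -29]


Original list: [-44, -9, -41, 39, -29]
Repeatedly take the largest remaining element:
  Remaining [-44, -9, -41, 39, -29] -> largest is 39
  Remaining [-44, -9, -41, -29] -> largest is -9
  Remaining [-44, -41, -29] -> largest is -29
  Remaining [-44, -41] -> largest is -41
  Remaining [-44] -> largest is -44
Collecting the picks in order gives the descending list.
Final answer: [39, -9, -29, -41, -44]


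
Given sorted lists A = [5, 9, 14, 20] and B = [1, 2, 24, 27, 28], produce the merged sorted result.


List A: [5, 9, 14, 20]
List B: [1, 2, 24, 27, 28]
Repeatedly compare the front elements and take the smaller:
  5 vs 1 -> take 1
  5 vs 2 -> take 2
  5 vs 24 -> take 5
  9 vs 24 -> take 9
  14 vs 24 -> take 14
  20 vs 24 -> take 20
  A is exhausted; append the rest of B: [24, 27, 28]
Final answer: [1, 2, 5, 9, 14, 20, 24, 27, 28]


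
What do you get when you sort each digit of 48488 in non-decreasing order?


The number 48488 has digits: 4, 8, 4, 8, 8
Sorted: 4, 4, 8, 8, 8
Joining the sorted digits gives the result.
Final answer: 44888


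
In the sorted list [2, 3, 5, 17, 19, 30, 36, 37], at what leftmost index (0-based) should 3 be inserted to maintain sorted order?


List is sorted: [2, 3, 5, 17, 19, 30, 36, 37]
We need the leftmost position where 3 can be inserted, i.e. the first index whose element is >= 3 (or the end of the list if none is).
Binary search with low=0, high=8 (0-based indices):
  low=0, high=8, mid=4: a[4]=19 >= 3, so high = 4
  low=0, high=4, mid=2: a[2]=5 >= 3, so high = 2
  low=0, high=2, mid=1: a[1]=3 >= 3, so high = 1
  low=0, high=1, mid=0: a[0]=2 < 3, so low = 1
Now low = high = 1, so the insertion index is 1.
Final answer: 1


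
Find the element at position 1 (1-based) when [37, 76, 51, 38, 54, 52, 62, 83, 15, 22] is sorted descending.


Sort descending: [83, 76, 62, 54, 52, 51, 38, 37, 22, 15]
The 1st element (1-indexed) is at index 0.
Value = 83
Final answer: 83


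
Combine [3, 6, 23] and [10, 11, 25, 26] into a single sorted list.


List A: [3, 6, 23]
List B: [10, 11, 25, 26]
Repeatedly compare the front elements and take the smaller:
  3 vs 10 -> take 3
  6 vs 10 -> take 6
  23 vs 10 -> take 10
  23 vs 11 -> take 11
  23 vs 25 -> take 23
  A is exhausted; append the rest of B: [25, 26]
Final answer: [3, 6, 10, 11, 23, 25, 26]


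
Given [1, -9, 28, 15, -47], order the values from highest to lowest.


Original list: [1, -9, 28, 15, -47]
Repeatedly take the largest remaining element:
  Remaining [1, -9, 28, 15, -47] -> largest is 28
  Remaining [1, -9, 15, -47] -> largest is 15
  Remaining [1, -9, -47] -> largest is 1
  Remaining [-9, -47] -> largest is -9
  Remaining [-47] -> largest is -47
Collecting the picks in order gives the descending list.
Final answer: [28, 15, 1, -9, -47]


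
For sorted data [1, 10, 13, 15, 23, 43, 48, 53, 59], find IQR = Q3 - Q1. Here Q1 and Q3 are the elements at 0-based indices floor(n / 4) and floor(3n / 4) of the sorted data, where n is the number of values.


The data has n = 9 elements.
Q1 index = floor(9 / 4) = floor(2.25) = 2; Q3 index = floor(3 * 9 / 4) = floor(6.75) = 6
Q1 = element at index 2 = 13
Q3 = element at index 6 = 48
IQR = 48 - 13 = 35
Final answer: 35


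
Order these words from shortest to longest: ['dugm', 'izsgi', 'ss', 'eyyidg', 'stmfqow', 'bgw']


Compute lengths:
  'dugm' has length 4
  'izsgi' has length 5
  'ss' has length 2
  'eyyidg' has length 6
  'stmfqow' has length 7
  'bgw' has length 3
Lengths in increasing order: 2 < 3 < 4 < 5 < 6 < 7
Listing the words in that order gives the answer.
Final answer: ['ss', 'bgw', 'dugm', 'izsgi', 'eyyidg', 'stmfqow']


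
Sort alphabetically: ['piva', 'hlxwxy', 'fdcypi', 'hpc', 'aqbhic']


Compare strings character by character (the first differing letter decides):
  'aqbhic' < 'fdcypi' since 'a' < 'f' at position 1
  'fdcypi' < 'hlxwxy' since 'f' < 'h' at position 1
  'hlxwxy' < 'hpc' since 'l' < 'p' at position 2
  'hpc' < 'piva' since 'h' < 'p' at position 1
Chaining these comparisons gives the alphabetical order.
Final answer: ['aqbhic', 'fdcypi', 'hlxwxy', 'hpc', 'piva']


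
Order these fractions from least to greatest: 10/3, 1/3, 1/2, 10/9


Convert to decimal for comparison:
  10/3 = 3.3333
  1/3 = 0.3333
  1/2 = 0.5
  10/9 = 1.1111
Decimals in increasing order: 0.3333 < 0.5 < 1.1111 < 3.3333
Writing each back as its fraction gives the sorted order.
Final answer: 1/3, 1/2, 10/9, 10/3


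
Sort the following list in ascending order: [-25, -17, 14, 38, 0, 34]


Original list: [-25, -17, 14, 38, 0, 34]
Repeatedly take the smallest remaining element:
  Remaining [-25, -17, 14, 38, 0, 34] -> smallest is -25
  Remaining [-17, 14, 38, 0, 34] -> smallest is -17
  Remaining [14, 38, 0, 34] -> smallest is 0
  Remaining [14, 38, 34] -> smallest is 14
  Remaining [38, 34] -> smallest is 34
  Remaining [38] -> smallest is 38
Collecting the picks in order gives the sorted list.
Final answer: [-25, -17, 0, 14, 34, 38]


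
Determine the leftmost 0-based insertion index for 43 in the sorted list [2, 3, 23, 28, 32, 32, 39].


List is sorted: [2, 3, 23, 28, 32, 32, 39]
We need the leftmost position where 43 can be inserted, i.e. the first index whose element is >= 43 (or the end of the list if none is).
Binary search with low=0, high=7 (0-based indices):
  low=0, high=7, mid=3: a[3]=28 < 43, so low = 4
  low=4, high=7, mid=5: a[5]=32 < 43, so low = 6
  low=6, high=7, mid=6: a[6]=39 < 43, so low = 7
Now low = high = 7, so the insertion index is 7.
Final answer: 7


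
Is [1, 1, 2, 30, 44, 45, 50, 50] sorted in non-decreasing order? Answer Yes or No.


Check consecutive pairs:
  1 <= 1? True
  1 <= 2? True
  2 <= 30? True
  30 <= 44? True
  44 <= 45? True
  45 <= 50? True
  50 <= 50? True
Every consecutive pair is in order, so the list is non-decreasing.
Final answer: Yes


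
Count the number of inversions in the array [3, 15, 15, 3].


For each element, count the later elements that are smaller than it:
  3 (index 0): smaller elements after it = [] -> 0
  15 (index 1): smaller elements after it = [3] -> 1
  15 (index 2): smaller elements after it = [3] -> 1
Total inversions = 0 + 1 + 1 = 2
Final answer: 2


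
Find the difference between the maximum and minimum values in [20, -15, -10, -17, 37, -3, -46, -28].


Maximum value: 37
Minimum value: -46
Range = 37 - (-46) = 83
Final answer: 83


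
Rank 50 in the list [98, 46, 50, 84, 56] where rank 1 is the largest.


Sort descending: [98, 84, 56, 50, 46]
Find 50 in the sorted list.
50 is at position 4.
Final answer: 4


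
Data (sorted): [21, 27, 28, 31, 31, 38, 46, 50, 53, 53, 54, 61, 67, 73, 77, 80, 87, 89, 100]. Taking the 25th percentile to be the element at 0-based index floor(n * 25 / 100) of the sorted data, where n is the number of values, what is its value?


The dataset has n = 19 elements.
Index = floor(19 * 25 / 100) = floor(475 / 100) = floor(4.75) = 4
Counting from index 0 in the sorted data, the element at index 4 is 31.
Final answer: 31


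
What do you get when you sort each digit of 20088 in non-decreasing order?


The number 20088 has digits: 2, 0, 0, 8, 8
Sorted: 0, 0, 2, 8, 8
Joining the sorted digits gives the result.
Final answer: 00288


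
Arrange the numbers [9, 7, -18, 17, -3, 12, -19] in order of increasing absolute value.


Compute absolute values:
  |9| = 9
  |7| = 7
  |-18| = 18
  |17| = 17
  |-3| = 3
  |12| = 12
  |-19| = 19
Absolute values in increasing order: 3 < 7 < 9 < 12 < 17 < 18 < 19
Listing the original numbers in that order gives the answer.
Final answer: [-3, 7, 9, 12, 17, -18, -19]


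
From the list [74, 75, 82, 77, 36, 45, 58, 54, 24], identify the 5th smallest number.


Sort ascending: [24, 36, 45, 54, 58, 74, 75, 77, 82]
The 5th element (1-indexed) is at index 4.
Value = 58
Final answer: 58


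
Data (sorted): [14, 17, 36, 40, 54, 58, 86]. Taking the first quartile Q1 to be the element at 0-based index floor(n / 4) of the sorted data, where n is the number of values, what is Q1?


The list has n = 7 elements.
Q1 index = floor(7 / 4) = floor(1.75) = 1
Counting from index 0 in the sorted data, the element at index 1 is 17.
Final answer: 17


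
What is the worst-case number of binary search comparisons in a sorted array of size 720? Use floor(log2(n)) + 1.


Binary search halves the search space each step.
Maximum comparisons = floor(log2(720)) + 1
log2(720) = 9.4919
floor(log2(720)) = 9, so 9 + 1 = 10
Final answer: 10


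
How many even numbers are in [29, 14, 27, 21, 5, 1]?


Check each element:
  29 is odd
  14 is even
  27 is odd
  21 is odd
  5 is odd
  1 is odd
Evens: [14]
Count of evens = 1
Final answer: 1


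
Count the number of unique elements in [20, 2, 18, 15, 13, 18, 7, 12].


List all unique values:
Distinct values: [2, 7, 12, 13, 15, 18, 20]
Count = 7
Final answer: 7


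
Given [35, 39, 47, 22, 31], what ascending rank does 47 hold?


Sort ascending: [22, 31, 35, 39, 47]
Find 47 in the sorted list.
47 is at position 5 (1-indexed).
Final answer: 5


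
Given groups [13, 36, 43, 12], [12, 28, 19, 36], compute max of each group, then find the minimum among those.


Find max of each group:
  Group 1: [13, 36, 43, 12] -> max = 43
  Group 2: [12, 28, 19, 36] -> max = 36
Maxes: [43, 36]
Minimum of maxes = 36
Final answer: 36


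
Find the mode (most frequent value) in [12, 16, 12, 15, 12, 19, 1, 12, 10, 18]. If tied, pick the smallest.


Count the frequency of each value:
  1 appears 1 time(s)
  10 appears 1 time(s)
  12 appears 4 time(s)
  15 appears 1 time(s)
  16 appears 1 time(s)
  18 appears 1 time(s)
  19 appears 1 time(s)
Maximum frequency is 4.
Only 12 reaches that frequency, so it is the mode.
Final answer: 12


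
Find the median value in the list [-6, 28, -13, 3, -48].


First, sort the list: [-48, -13, -6, 3, 28]
The list has 5 elements (odd count).
The middle index is 2 (0-based), and the element there is -6.
Final answer: -6


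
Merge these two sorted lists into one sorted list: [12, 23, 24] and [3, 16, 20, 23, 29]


List A: [12, 23, 24]
List B: [3, 16, 20, 23, 29]
Repeatedly compare the front elements and take the smaller:
  12 vs 3 -> take 3
  12 vs 16 -> take 12
  23 vs 16 -> take 16
  23 vs 20 -> take 20
  23 vs 23 -> take 23
  24 vs 23 -> take 23
  24 vs 29 -> take 24
  A is exhausted; append the rest of B: [29]
Final answer: [3, 12, 16, 20, 23, 23, 24, 29]


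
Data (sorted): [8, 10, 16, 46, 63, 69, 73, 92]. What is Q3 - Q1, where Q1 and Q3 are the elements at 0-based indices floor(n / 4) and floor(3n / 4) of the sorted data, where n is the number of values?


The data has n = 8 elements.
Q1 index = floor(8 / 4) = floor(2) = 2; Q3 index = floor(3 * 8 / 4) = floor(6) = 6
Q1 = element at index 2 = 16
Q3 = element at index 6 = 73
IQR = 73 - 16 = 57
Final answer: 57


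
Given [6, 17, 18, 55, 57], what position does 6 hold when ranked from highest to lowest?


Sort descending: [57, 55, 18, 17, 6]
Find 6 in the sorted list.
6 is at position 5.
Final answer: 5


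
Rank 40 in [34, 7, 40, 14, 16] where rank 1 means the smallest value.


Sort ascending: [7, 14, 16, 34, 40]
Find 40 in the sorted list.
40 is at position 5 (1-indexed).
Final answer: 5


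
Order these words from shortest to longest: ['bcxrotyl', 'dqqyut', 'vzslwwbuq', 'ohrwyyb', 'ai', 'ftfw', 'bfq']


Compute lengths:
  'bcxrotyl' has length 8
  'dqqyut' has length 6
  'vzslwwbuq' has length 9
  'ohrwyyb' has length 7
  'ai' has length 2
  'ftfw' has length 4
  'bfq' has length 3
Lengths in increasing order: 2 < 3 < 4 < 6 < 7 < 8 < 9
Listing the words in that order gives the answer.
Final answer: ['ai', 'bfq', 'ftfw', 'dqqyut', 'ohrwyyb', 'bcxrotyl', 'vzslwwbuq']


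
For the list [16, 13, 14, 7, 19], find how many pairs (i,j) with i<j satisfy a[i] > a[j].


For each element, count the later elements that are smaller than it:
  16 (index 0): smaller elements after it = [13, 14, 7] -> 3
  13 (index 1): smaller elements after it = [7] -> 1
  14 (index 2): smaller elements after it = [7] -> 1
  7 (index 3): smaller elements after it = [] -> 0
Total inversions = 3 + 1 + 1 + 0 = 5
Final answer: 5


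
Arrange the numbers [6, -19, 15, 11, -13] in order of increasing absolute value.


Compute absolute values:
  |6| = 6
  |-19| = 19
  |15| = 15
  |11| = 11
  |-13| = 13
Absolute values in increasing order: 6 < 11 < 13 < 15 < 19
Listing the original numbers in that order gives the answer.
Final answer: [6, 11, -13, 15, -19]


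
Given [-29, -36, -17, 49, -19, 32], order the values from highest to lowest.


Original list: [-29, -36, -17, 49, -19, 32]
Repeatedly take the largest remaining element:
  Remaining [-29, -36, -17, 49, -19, 32] -> largest is 49
  Remaining [-29, -36, -17, -19, 32] -> largest is 32
  Remaining [-29, -36, -17, -19] -> largest is -17
  Remaining [-29, -36, -19] -> largest is -19
  Remaining [-29, -36] -> largest is -29
  Remaining [-36] -> largest is -36
Collecting the picks in order gives the descending list.
Final answer: [49, 32, -17, -19, -29, -36]


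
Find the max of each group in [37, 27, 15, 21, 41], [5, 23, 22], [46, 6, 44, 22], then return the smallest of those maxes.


Find max of each group:
  Group 1: [37, 27, 15, 21, 41] -> max = 41
  Group 2: [5, 23, 22] -> max = 23
  Group 3: [46, 6, 44, 22] -> max = 46
Maxes: [41, 23, 46]
Minimum of maxes = 23
Final answer: 23


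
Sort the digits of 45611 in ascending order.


The number 45611 has digits: 4, 5, 6, 1, 1
Sorted: 1, 1, 4, 5, 6
Joining the sorted digits gives the result.
Final answer: 11456


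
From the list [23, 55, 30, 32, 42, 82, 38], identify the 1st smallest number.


Sort ascending: [23, 30, 32, 38, 42, 55, 82]
The 1st element (1-indexed) is at index 0.
Value = 23
Final answer: 23


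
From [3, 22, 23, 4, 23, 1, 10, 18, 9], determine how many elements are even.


Check each element:
  3 is odd
  22 is even
  23 is odd
  4 is even
  23 is odd
  1 is odd
  10 is even
  18 is even
  9 is odd
Evens: [22, 4, 10, 18]
Count of evens = 4
Final answer: 4


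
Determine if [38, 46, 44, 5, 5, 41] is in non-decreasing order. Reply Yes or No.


Check consecutive pairs:
  38 <= 46? True
  46 <= 44? False
  44 <= 5? False
  5 <= 5? True
  5 <= 41? True
2 consecutive pair(s) are out of order, so the list is not sorted.
Final answer: No


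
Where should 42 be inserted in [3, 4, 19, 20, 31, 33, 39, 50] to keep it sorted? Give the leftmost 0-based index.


List is sorted: [3, 4, 19, 20, 31, 33, 39, 50]
We need the leftmost position where 42 can be inserted, i.e. the first index whose element is >= 42 (or the end of the list if none is).
Binary search with low=0, high=8 (0-based indices):
  low=0, high=8, mid=4: a[4]=31 < 42, so low = 5
  low=5, high=8, mid=6: a[6]=39 < 42, so low = 7
  low=7, high=8, mid=7: a[7]=50 >= 42, so high = 7
Now low = high = 7, so the insertion index is 7.
Final answer: 7


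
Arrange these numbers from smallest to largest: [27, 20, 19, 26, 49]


Original list: [27, 20, 19, 26, 49]
Repeatedly take the smallest remaining element:
  Remaining [27, 20, 19, 26, 49] -> smallest is 19
  Remaining [27, 20, 26, 49] -> smallest is 20
  Remaining [27, 26, 49] -> smallest is 26
  Remaining [27, 49] -> smallest is 27
  Remaining [49] -> smallest is 49
Collecting the picks in order gives the sorted list.
Final answer: [19, 20, 26, 27, 49]


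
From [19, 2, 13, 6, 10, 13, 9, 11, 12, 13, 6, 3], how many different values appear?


List all unique values:
Distinct values: [2, 3, 6, 9, 10, 11, 12, 13, 19]
Count = 9
Final answer: 9


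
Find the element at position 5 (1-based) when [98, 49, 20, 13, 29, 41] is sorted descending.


Sort descending: [98, 49, 41, 29, 20, 13]
The 5th element (1-indexed) is at index 4.
Value = 20
Final answer: 20


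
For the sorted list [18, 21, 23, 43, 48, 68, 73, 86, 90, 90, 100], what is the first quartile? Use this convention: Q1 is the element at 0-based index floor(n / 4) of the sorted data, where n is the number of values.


The list has n = 11 elements.
Q1 index = floor(11 / 4) = floor(2.75) = 2
Counting from index 0 in the sorted data, the element at index 2 is 23.
Final answer: 23


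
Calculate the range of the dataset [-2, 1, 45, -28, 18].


Maximum value: 45
Minimum value: -28
Range = 45 - (-28) = 73
Final answer: 73


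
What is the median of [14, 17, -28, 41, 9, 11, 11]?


First, sort the list: [-28, 9, 11, 11, 14, 17, 41]
The list has 7 elements (odd count).
The middle index is 3 (0-based), and the element there is 11.
Final answer: 11


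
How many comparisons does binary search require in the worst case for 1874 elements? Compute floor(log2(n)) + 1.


Binary search halves the search space each step.
Maximum comparisons = floor(log2(1874)) + 1
log2(1874) = 10.8719
floor(log2(1874)) = 10, so 10 + 1 = 11
Final answer: 11


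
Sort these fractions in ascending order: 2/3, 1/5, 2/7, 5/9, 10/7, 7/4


Convert to decimal for comparison:
  2/3 = 0.6667
  1/5 = 0.2
  2/7 = 0.2857
  5/9 = 0.5556
  10/7 = 1.4286
  7/4 = 1.75
Decimals in increasing order: 0.2 < 0.2857 < 0.5556 < 0.6667 < 1.4286 < 1.75
Writing each back as its fraction gives the sorted order.
Final answer: 1/5, 2/7, 5/9, 2/3, 10/7, 7/4


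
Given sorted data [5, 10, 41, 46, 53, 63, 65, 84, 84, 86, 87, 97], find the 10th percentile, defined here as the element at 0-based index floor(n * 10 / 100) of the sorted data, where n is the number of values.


The dataset has n = 12 elements.
Index = floor(12 * 10 / 100) = floor(120 / 100) = floor(1.2) = 1
Counting from index 0 in the sorted data, the element at index 1 is 10.
Final answer: 10


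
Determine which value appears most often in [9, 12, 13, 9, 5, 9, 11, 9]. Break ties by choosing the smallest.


Count the frequency of each value:
  5 appears 1 time(s)
  9 appears 4 time(s)
  11 appears 1 time(s)
  12 appears 1 time(s)
  13 appears 1 time(s)
Maximum frequency is 4.
Only 9 reaches that frequency, so it is the mode.
Final answer: 9


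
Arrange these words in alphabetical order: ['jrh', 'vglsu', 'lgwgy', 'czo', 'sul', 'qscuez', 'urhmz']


Compare strings character by character (the first differing letter decides):
  'czo' < 'jrh' since 'c' < 'j' at position 1
  'jrh' < 'lgwgy' since 'j' < 'l' at position 1
  'lgwgy' < 'qscuez' since 'l' < 'q' at position 1
  'qscuez' < 'sul' since 'q' < 's' at position 1
  'sul' < 'urhmz' since 's' < 'u' at position 1
  'urhmz' < 'vglsu' since 'u' < 'v' at position 1
Chaining these comparisons gives the alphabetical order.
Final answer: ['czo', 'jrh', 'lgwgy', 'qscuez', 'sul', 'urhmz', 'vglsu']


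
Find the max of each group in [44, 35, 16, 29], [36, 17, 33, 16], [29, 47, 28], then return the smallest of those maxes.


Find max of each group:
  Group 1: [44, 35, 16, 29] -> max = 44
  Group 2: [36, 17, 33, 16] -> max = 36
  Group 3: [29, 47, 28] -> max = 47
Maxes: [44, 36, 47]
Minimum of maxes = 36
Final answer: 36


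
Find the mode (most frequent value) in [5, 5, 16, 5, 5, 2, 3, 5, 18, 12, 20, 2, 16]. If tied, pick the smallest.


Count the frequency of each value:
  2 appears 2 time(s)
  3 appears 1 time(s)
  5 appears 5 time(s)
  12 appears 1 time(s)
  16 appears 2 time(s)
  18 appears 1 time(s)
  20 appears 1 time(s)
Maximum frequency is 5.
Only 5 reaches that frequency, so it is the mode.
Final answer: 5


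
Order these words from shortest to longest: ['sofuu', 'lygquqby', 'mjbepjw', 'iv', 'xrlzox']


Compute lengths:
  'sofuu' has length 5
  'lygquqby' has length 8
  'mjbepjw' has length 7
  'iv' has length 2
  'xrlzox' has length 6
Lengths in increasing order: 2 < 5 < 6 < 7 < 8
Listing the words in that order gives the answer.
Final answer: ['iv', 'sofuu', 'xrlzox', 'mjbepjw', 'lygquqby']


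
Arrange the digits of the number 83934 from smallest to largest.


The number 83934 has digits: 8, 3, 9, 3, 4
Sorted: 3, 3, 4, 8, 9
Joining the sorted digits gives the result.
Final answer: 33489


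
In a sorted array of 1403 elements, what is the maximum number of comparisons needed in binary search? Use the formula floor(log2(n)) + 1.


Binary search halves the search space each step.
Maximum comparisons = floor(log2(1403)) + 1
log2(1403) = 10.4543
floor(log2(1403)) = 10, so 10 + 1 = 11
Final answer: 11


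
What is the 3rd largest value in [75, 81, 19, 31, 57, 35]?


Sort descending: [81, 75, 57, 35, 31, 19]
The 3rd element (1-indexed) is at index 2.
Value = 57
Final answer: 57


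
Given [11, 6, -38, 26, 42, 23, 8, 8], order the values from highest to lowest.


Original list: [11, 6, -38, 26, 42, 23, 8, 8]
Repeatedly take the largest remaining element:
  Remaining [11, 6, -38, 26, 42, 23, 8, 8] -> largest is 42
  Remaining [11, 6, -38, 26, 23, 8, 8] -> largest is 26
  Remaining [11, 6, -38, 23, 8, 8] -> largest is 23
  Remaining [11, 6, -38, 8, 8] -> largest is 11
  Remaining [6, -38, 8, 8] -> largest is 8
  Remaining [6, -38, 8] -> largest is 8
  Remaining [6, -38] -> largest is 6
  Remaining [-38] -> largest is -38
Collecting the picks in order gives the descending list.
Final answer: [42, 26, 23, 11, 8, 8, 6, -38]


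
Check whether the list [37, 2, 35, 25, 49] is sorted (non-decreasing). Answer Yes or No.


Check consecutive pairs:
  37 <= 2? False
  2 <= 35? True
  35 <= 25? False
  25 <= 49? True
2 consecutive pair(s) are out of order, so the list is not sorted.
Final answer: No


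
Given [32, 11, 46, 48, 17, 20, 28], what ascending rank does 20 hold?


Sort ascending: [11, 17, 20, 28, 32, 46, 48]
Find 20 in the sorted list.
20 is at position 3 (1-indexed).
Final answer: 3


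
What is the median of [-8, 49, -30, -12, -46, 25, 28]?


First, sort the list: [-46, -30, -12, -8, 25, 28, 49]
The list has 7 elements (odd count).
The middle index is 3 (0-based), and the element there is -8.
Final answer: -8


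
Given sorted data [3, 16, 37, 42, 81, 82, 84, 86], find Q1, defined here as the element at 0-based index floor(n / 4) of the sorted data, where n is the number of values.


The list has n = 8 elements.
Q1 index = floor(8 / 4) = floor(2) = 2
Counting from index 0 in the sorted data, the element at index 2 is 37.
Final answer: 37


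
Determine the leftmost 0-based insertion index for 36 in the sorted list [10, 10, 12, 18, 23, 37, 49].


List is sorted: [10, 10, 12, 18, 23, 37, 49]
We need the leftmost position where 36 can be inserted, i.e. the first index whose element is >= 36 (or the end of the list if none is).
Binary search with low=0, high=7 (0-based indices):
  low=0, high=7, mid=3: a[3]=18 < 36, so low = 4
  low=4, high=7, mid=5: a[5]=37 >= 36, so high = 5
  low=4, high=5, mid=4: a[4]=23 < 36, so low = 5
Now low = high = 5, so the insertion index is 5.
Final answer: 5


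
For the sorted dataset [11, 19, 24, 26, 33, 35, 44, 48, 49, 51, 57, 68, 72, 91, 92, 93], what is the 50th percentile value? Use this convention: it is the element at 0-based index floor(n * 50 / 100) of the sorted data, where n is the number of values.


The dataset has n = 16 elements.
Index = floor(16 * 50 / 100) = floor(800 / 100) = floor(8) = 8
Counting from index 0 in the sorted data, the element at index 8 is 49.
Final answer: 49


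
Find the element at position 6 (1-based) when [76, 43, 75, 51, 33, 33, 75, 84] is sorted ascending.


Sort ascending: [33, 33, 43, 51, 75, 75, 76, 84]
The 6th element (1-indexed) is at index 5.
Value = 75
Final answer: 75


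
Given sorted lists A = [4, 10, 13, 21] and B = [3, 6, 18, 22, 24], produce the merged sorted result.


List A: [4, 10, 13, 21]
List B: [3, 6, 18, 22, 24]
Repeatedly compare the front elements and take the smaller:
  4 vs 3 -> take 3
  4 vs 6 -> take 4
  10 vs 6 -> take 6
  10 vs 18 -> take 10
  13 vs 18 -> take 13
  21 vs 18 -> take 18
  21 vs 22 -> take 21
  A is exhausted; append the rest of B: [22, 24]
Final answer: [3, 4, 6, 10, 13, 18, 21, 22, 24]


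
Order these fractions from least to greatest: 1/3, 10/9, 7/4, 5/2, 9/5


Convert to decimal for comparison:
  1/3 = 0.3333
  10/9 = 1.1111
  7/4 = 1.75
  5/2 = 2.5
  9/5 = 1.8
Decimals in increasing order: 0.3333 < 1.1111 < 1.75 < 1.8 < 2.5
Writing each back as its fraction gives the sorted order.
Final answer: 1/3, 10/9, 7/4, 9/5, 5/2


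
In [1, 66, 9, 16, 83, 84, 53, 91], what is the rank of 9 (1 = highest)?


Sort descending: [91, 84, 83, 66, 53, 16, 9, 1]
Find 9 in the sorted list.
9 is at position 7.
Final answer: 7


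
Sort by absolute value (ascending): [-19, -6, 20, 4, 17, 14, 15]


Compute absolute values:
  |-19| = 19
  |-6| = 6
  |20| = 20
  |4| = 4
  |17| = 17
  |14| = 14
  |15| = 15
Absolute values in increasing order: 4 < 6 < 14 < 15 < 17 < 19 < 20
Listing the original numbers in that order gives the answer.
Final answer: [4, -6, 14, 15, 17, -19, 20]


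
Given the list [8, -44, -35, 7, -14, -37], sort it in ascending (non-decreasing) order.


Original list: [8, -44, -35, 7, -14, -37]
Repeatedly take the smallest remaining element:
  Remaining [8, -44, -35, 7, -14, -37] -> smallest is -44
  Remaining [8, -35, 7, -14, -37] -> smallest is -37
  Remaining [8, -35, 7, -14] -> smallest is -35
  Remaining [8, 7, -14] -> smallest is -14
  Remaining [8, 7] -> smallest is 7
  Remaining [8] -> smallest is 8
Collecting the picks in order gives the sorted list.
Final answer: [-44, -37, -35, -14, 7, 8]


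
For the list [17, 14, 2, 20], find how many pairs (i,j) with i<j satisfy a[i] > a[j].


For each element, count the later elements that are smaller than it:
  17 (index 0): smaller elements after it = [14, 2] -> 2
  14 (index 1): smaller elements after it = [2] -> 1
  2 (index 2): smaller elements after it = [] -> 0
Total inversions = 2 + 1 + 0 = 3
Final answer: 3


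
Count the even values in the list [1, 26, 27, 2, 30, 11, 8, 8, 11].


Check each element:
  1 is odd
  26 is even
  27 is odd
  2 is even
  30 is even
  11 is odd
  8 is even
  8 is even
  11 is odd
Evens: [26, 2, 30, 8, 8]
Count of evens = 5
Final answer: 5


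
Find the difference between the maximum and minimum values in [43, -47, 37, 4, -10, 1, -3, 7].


Maximum value: 43
Minimum value: -47
Range = 43 - (-47) = 90
Final answer: 90


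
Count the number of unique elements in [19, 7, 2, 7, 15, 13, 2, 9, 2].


List all unique values:
Distinct values: [2, 7, 9, 13, 15, 19]
Count = 6
Final answer: 6


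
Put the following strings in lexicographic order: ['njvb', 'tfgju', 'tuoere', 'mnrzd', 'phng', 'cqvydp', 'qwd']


Compare strings character by character (the first differing letter decides):
  'cqvydp' < 'mnrzd' since 'c' < 'm' at position 1
  'mnrzd' < 'njvb' since 'm' < 'n' at position 1
  'njvb' < 'phng' since 'n' < 'p' at position 1
  'phng' < 'qwd' since 'p' < 'q' at position 1
  'qwd' < 'tfgju' since 'q' < 't' at position 1
  'tfgju' < 'tuoere' since 'f' < 'u' at position 2
Chaining these comparisons gives the alphabetical order.
Final answer: ['cqvydp', 'mnrzd', 'njvb', 'phng', 'qwd', 'tfgju', 'tuoere']


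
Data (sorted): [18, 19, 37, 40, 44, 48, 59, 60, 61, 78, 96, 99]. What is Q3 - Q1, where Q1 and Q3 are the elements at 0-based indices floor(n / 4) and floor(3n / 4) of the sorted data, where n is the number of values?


The data has n = 12 elements.
Q1 index = floor(12 / 4) = floor(3) = 3; Q3 index = floor(3 * 12 / 4) = floor(9) = 9
Q1 = element at index 3 = 40
Q3 = element at index 9 = 78
IQR = 78 - 40 = 38
Final answer: 38


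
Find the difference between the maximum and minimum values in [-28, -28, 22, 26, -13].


Maximum value: 26
Minimum value: -28
Range = 26 - (-28) = 54
Final answer: 54


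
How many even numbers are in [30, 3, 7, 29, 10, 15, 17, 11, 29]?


Check each element:
  30 is even
  3 is odd
  7 is odd
  29 is odd
  10 is even
  15 is odd
  17 is odd
  11 is odd
  29 is odd
Evens: [30, 10]
Count of evens = 2
Final answer: 2


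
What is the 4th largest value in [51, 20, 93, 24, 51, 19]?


Sort descending: [93, 51, 51, 24, 20, 19]
The 4th element (1-indexed) is at index 3.
Value = 24
Final answer: 24


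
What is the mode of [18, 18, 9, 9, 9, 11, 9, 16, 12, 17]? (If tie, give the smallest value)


Count the frequency of each value:
  9 appears 4 time(s)
  11 appears 1 time(s)
  12 appears 1 time(s)
  16 appears 1 time(s)
  17 appears 1 time(s)
  18 appears 2 time(s)
Maximum frequency is 4.
Only 9 reaches that frequency, so it is the mode.
Final answer: 9


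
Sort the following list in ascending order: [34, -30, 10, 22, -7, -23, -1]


Original list: [34, -30, 10, 22, -7, -23, -1]
Repeatedly take the smallest remaining element:
  Remaining [34, -30, 10, 22, -7, -23, -1] -> smallest is -30
  Remaining [34, 10, 22, -7, -23, -1] -> smallest is -23
  Remaining [34, 10, 22, -7, -1] -> smallest is -7
  Remaining [34, 10, 22, -1] -> smallest is -1
  Remaining [34, 10, 22] -> smallest is 10
  Remaining [34, 22] -> smallest is 22
  Remaining [34] -> smallest is 34
Collecting the picks in order gives the sorted list.
Final answer: [-30, -23, -7, -1, 10, 22, 34]


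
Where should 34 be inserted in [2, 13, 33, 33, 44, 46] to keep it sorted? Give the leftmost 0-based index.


List is sorted: [2, 13, 33, 33, 44, 46]
We need the leftmost position where 34 can be inserted, i.e. the first index whose element is >= 34 (or the end of the list if none is).
Binary search with low=0, high=6 (0-based indices):
  low=0, high=6, mid=3: a[3]=33 < 34, so low = 4
  low=4, high=6, mid=5: a[5]=46 >= 34, so high = 5
  low=4, high=5, mid=4: a[4]=44 >= 34, so high = 4
Now low = high = 4, so the insertion index is 4.
Final answer: 4


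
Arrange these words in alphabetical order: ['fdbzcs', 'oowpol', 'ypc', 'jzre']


Compare strings character by character (the first differing letter decides):
  'fdbzcs' < 'jzre' since 'f' < 'j' at position 1
  'jzre' < 'oowpol' since 'j' < 'o' at position 1
  'oowpol' < 'ypc' since 'o' < 'y' at position 1
Chaining these comparisons gives the alphabetical order.
Final answer: ['fdbzcs', 'jzre', 'oowpol', 'ypc']


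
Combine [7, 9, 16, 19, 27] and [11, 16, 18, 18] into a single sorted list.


List A: [7, 9, 16, 19, 27]
List B: [11, 16, 18, 18]
Repeatedly compare the front elements and take the smaller:
  7 vs 11 -> take 7
  9 vs 11 -> take 9
  16 vs 11 -> take 11
  16 vs 16 -> take 16
  19 vs 16 -> take 16
  19 vs 18 -> take 18
  19 vs 18 -> take 18
  B is exhausted; append the rest of A: [19, 27]
Final answer: [7, 9, 11, 16, 16, 18, 18, 19, 27]


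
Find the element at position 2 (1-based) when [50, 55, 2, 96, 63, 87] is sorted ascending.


Sort ascending: [2, 50, 55, 63, 87, 96]
The 2nd element (1-indexed) is at index 1.
Value = 50
Final answer: 50


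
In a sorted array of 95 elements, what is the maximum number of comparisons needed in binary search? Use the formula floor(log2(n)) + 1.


Binary search halves the search space each step.
Maximum comparisons = floor(log2(95)) + 1
log2(95) = 6.5699
floor(log2(95)) = 6, so 6 + 1 = 7
Final answer: 7


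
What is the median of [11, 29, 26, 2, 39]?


First, sort the list: [2, 11, 26, 29, 39]
The list has 5 elements (odd count).
The middle index is 2 (0-based), and the element there is 26.
Final answer: 26


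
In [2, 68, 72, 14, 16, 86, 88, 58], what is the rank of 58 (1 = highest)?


Sort descending: [88, 86, 72, 68, 58, 16, 14, 2]
Find 58 in the sorted list.
58 is at position 5.
Final answer: 5


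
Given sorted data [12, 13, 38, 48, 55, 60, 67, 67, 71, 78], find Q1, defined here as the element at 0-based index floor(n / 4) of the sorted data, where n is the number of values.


The list has n = 10 elements.
Q1 index = floor(10 / 4) = floor(2.5) = 2
Counting from index 0 in the sorted data, the element at index 2 is 38.
Final answer: 38


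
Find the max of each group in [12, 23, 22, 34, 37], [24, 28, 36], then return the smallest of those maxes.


Find max of each group:
  Group 1: [12, 23, 22, 34, 37] -> max = 37
  Group 2: [24, 28, 36] -> max = 36
Maxes: [37, 36]
Minimum of maxes = 36
Final answer: 36


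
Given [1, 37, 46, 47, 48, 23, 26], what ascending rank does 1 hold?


Sort ascending: [1, 23, 26, 37, 46, 47, 48]
Find 1 in the sorted list.
1 is at position 1 (1-indexed).
Final answer: 1


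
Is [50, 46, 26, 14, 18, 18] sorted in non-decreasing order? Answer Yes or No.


Check consecutive pairs:
  50 <= 46? False
  46 <= 26? False
  26 <= 14? False
  14 <= 18? True
  18 <= 18? True
3 consecutive pair(s) are out of order, so the list is not sorted.
Final answer: No


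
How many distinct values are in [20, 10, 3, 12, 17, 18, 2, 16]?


List all unique values:
Distinct values: [2, 3, 10, 12, 16, 17, 18, 20]
Count = 8
Final answer: 8


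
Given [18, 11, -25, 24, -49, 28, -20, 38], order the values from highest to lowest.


Original list: [18, 11, -25, 24, -49, 28, -20, 38]
Repeatedly take the largest remaining element:
  Remaining [18, 11, -25, 24, -49, 28, -20, 38] -> largest is 38
  Remaining [18, 11, -25, 24, -49, 28, -20] -> largest is 28
  Remaining [18, 11, -25, 24, -49, -20] -> largest is 24
  Remaining [18, 11, -25, -49, -20] -> largest is 18
  Remaining [11, -25, -49, -20] -> largest is 11
  Remaining [-25, -49, -20] -> largest is -20
  Remaining [-25, -49] -> largest is -25
  Remaining [-49] -> largest is -49
Collecting the picks in order gives the descending list.
Final answer: [38, 28, 24, 18, 11, -20, -25, -49]


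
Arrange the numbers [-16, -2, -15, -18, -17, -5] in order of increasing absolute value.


Compute absolute values:
  |-16| = 16
  |-2| = 2
  |-15| = 15
  |-18| = 18
  |-17| = 17
  |-5| = 5
Absolute values in increasing order: 2 < 5 < 15 < 16 < 17 < 18
Listing the original numbers in that order gives the answer.
Final answer: [-2, -5, -15, -16, -17, -18]


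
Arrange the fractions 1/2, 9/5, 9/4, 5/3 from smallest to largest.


Convert to decimal for comparison:
  1/2 = 0.5
  9/5 = 1.8
  9/4 = 2.25
  5/3 = 1.6667
Decimals in increasing order: 0.5 < 1.6667 < 1.8 < 2.25
Writing each back as its fraction gives the sorted order.
Final answer: 1/2, 5/3, 9/5, 9/4


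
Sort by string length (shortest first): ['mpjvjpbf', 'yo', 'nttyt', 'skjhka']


Compute lengths:
  'mpjvjpbf' has length 8
  'yo' has length 2
  'nttyt' has length 5
  'skjhka' has length 6
Lengths in increasing order: 2 < 5 < 6 < 8
Listing the words in that order gives the answer.
Final answer: ['yo', 'nttyt', 'skjhka', 'mpjvjpbf']


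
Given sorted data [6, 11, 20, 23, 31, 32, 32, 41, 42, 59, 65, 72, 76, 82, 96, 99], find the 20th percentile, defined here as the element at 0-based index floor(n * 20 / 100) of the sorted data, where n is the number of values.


The dataset has n = 16 elements.
Index = floor(16 * 20 / 100) = floor(320 / 100) = floor(3.2) = 3
Counting from index 0 in the sorted data, the element at index 3 is 23.
Final answer: 23


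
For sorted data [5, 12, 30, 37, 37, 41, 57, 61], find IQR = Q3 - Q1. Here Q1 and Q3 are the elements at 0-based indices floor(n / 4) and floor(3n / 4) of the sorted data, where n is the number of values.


The data has n = 8 elements.
Q1 index = floor(8 / 4) = floor(2) = 2; Q3 index = floor(3 * 8 / 4) = floor(6) = 6
Q1 = element at index 2 = 30
Q3 = element at index 6 = 57
IQR = 57 - 30 = 27
Final answer: 27


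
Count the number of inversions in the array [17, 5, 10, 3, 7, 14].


For each element, count the later elements that are smaller than it:
  17 (index 0): smaller elements after it = [5, 10, 3, 7, 14] -> 5
  5 (index 1): smaller elements after it = [3] -> 1
  10 (index 2): smaller elements after it = [3, 7] -> 2
  3 (index 3): smaller elements after it = [] -> 0
  7 (index 4): smaller elements after it = [] -> 0
Total inversions = 5 + 1 + 2 + 0 + 0 = 8
Final answer: 8


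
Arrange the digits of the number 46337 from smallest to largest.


The number 46337 has digits: 4, 6, 3, 3, 7
Sorted: 3, 3, 4, 6, 7
Joining the sorted digits gives the result.
Final answer: 33467


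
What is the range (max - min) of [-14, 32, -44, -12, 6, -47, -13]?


Maximum value: 32
Minimum value: -47
Range = 32 - (-47) = 79
Final answer: 79


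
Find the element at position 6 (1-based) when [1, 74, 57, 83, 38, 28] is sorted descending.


Sort descending: [83, 74, 57, 38, 28, 1]
The 6th element (1-indexed) is at index 5.
Value = 1
Final answer: 1


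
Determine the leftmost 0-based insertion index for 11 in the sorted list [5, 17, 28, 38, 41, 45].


List is sorted: [5, 17, 28, 38, 41, 45]
We need the leftmost position where 11 can be inserted, i.e. the first index whose element is >= 11 (or the end of the list if none is).
Binary search with low=0, high=6 (0-based indices):
  low=0, high=6, mid=3: a[3]=38 >= 11, so high = 3
  low=0, high=3, mid=1: a[1]=17 >= 11, so high = 1
  low=0, high=1, mid=0: a[0]=5 < 11, so low = 1
Now low = high = 1, so the insertion index is 1.
Final answer: 1


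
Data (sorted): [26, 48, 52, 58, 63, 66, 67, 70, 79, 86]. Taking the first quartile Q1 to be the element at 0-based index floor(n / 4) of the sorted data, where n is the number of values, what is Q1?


The list has n = 10 elements.
Q1 index = floor(10 / 4) = floor(2.5) = 2
Counting from index 0 in the sorted data, the element at index 2 is 52.
Final answer: 52


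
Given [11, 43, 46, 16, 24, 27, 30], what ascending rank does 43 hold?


Sort ascending: [11, 16, 24, 27, 30, 43, 46]
Find 43 in the sorted list.
43 is at position 6 (1-indexed).
Final answer: 6


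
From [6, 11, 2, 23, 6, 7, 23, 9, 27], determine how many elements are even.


Check each element:
  6 is even
  11 is odd
  2 is even
  23 is odd
  6 is even
  7 is odd
  23 is odd
  9 is odd
  27 is odd
Evens: [6, 2, 6]
Count of evens = 3
Final answer: 3
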